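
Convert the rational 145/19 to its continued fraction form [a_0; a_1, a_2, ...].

Run the Euclidean algorithm on 145 and 19; the successive quotients are the partial quotients a_0, a_1, ... (each step inverts the fractional part left over by the previous one):
  145 = 7*19 + 12, so a_0 = 7.
  19 = 1*12 + 7, so a_1 = 1.
  12 = 1*7 + 5, so a_2 = 1.
  7 = 1*5 + 2, so a_3 = 1.
  5 = 2*2 + 1, so a_4 = 2.
  2 = 2*1 + 0, so a_5 = 2.
The remainder reaches 0 after 6 divisions, so the expansion has 6 partial quotients, read off in order.

[7; 1, 1, 1, 2, 2]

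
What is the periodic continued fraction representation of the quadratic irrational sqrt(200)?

Write x_i = (sqrt(200) + m_i)/d_i with (m_0, d_0) = (0, 1). a_0 = floor(sqrt(200)) = 14, since 14^2 = 196 <= 200 < 225 = 15^2.
Iterate m_{i+1} = d_i*a_i - m_i, d_{i+1} = (200 - m_{i+1}^2)/d_i, a_{i+1} = floor((a_0 + m_{i+1})/d_{i+1}):
  m_1 = 1*14 - 0 = 14, d_1 = (200 - 14^2)/1 = 4/1 = 4, a_1 = floor((14 + 14)/4) = 7.
  m_2 = 4*7 - 14 = 14, d_2 = (200 - 14^2)/4 = 4/4 = 1, a_2 = floor((14 + 14)/1) = 28.
  m_3 = 1*28 - 14 = 14, d_3 = (200 - 14^2)/1 = 4/1 = 4: (m_3, d_3) = (m_1, d_1) = (14, 4), so from here the quotients repeat a_1, a_2; the period length is 2.
Hence the expansion of sqrt(200) is a_0 = 14 followed by the repeating block 7, 28 (period 2).

[14; (7, 28)]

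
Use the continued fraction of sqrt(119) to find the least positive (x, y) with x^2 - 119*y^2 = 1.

First expand sqrt(119) as a continued fraction. With x_i = (sqrt(119) + m_i)/d_i and (m_0, d_0) = (0, 1): a_0 = floor(sqrt(119)) = 10, since 10^2 = 100 <= 119 < 121 = 11^2.
Iterate m_{i+1} = d_i*a_i - m_i, d_{i+1} = (119 - m_{i+1}^2)/d_i, a_{i+1} = floor((a_0 + m_{i+1})/d_{i+1}):
  m_1 = 1*10 - 0 = 10, d_1 = (119 - 10^2)/1 = 19/1 = 19, a_1 = floor((10 + 10)/19) = 1.
  m_2 = 19*1 - 10 = 9, d_2 = (119 - 9^2)/19 = 38/19 = 2, a_2 = floor((10 + 9)/2) = 9.
  m_3 = 2*9 - 9 = 9, d_3 = (119 - 9^2)/2 = 38/2 = 19, a_3 = floor((10 + 9)/19) = 1.
  m_4 = 19*1 - 9 = 10, d_4 = (119 - 10^2)/19 = 19/19 = 1, a_4 = floor((10 + 10)/1) = 20.
  m_5 = 1*20 - 10 = 10, d_5 = (119 - 10^2)/1 = 19/1 = 19: (m_5, d_5) = (m_1, d_1) = (10, 19), so from here the quotients repeat a_1, ..., a_4; the period length is 4.
So sqrt(119) = [10; (1, 9, 1, 20)] with period length k = 4.
k is even, so the fundamental solution of x^2 - 119y^2 = 1 is (p_{k-1}, q_{k-1}) = (p_3, q_3); compute convergents through index 3.
Convergents (p_i = a_i*p_{i-1} + p_{i-2}, q_i = a_i*q_{i-1} + q_{i-2} with p_{-2}=0, p_{-1}=1, q_{-2}=1, q_{-1}=0):
  i=0: a_0=10, p_0 = 10*1 + 0 = 10, q_0 = 10*0 + 1 = 1.
  i=1: a_1=1, p_1 = 1*10 + 1 = 11, q_1 = 1*1 + 0 = 1.
  i=2: a_2=9, p_2 = 9*11 + 10 = 109, q_2 = 9*1 + 1 = 10.
  i=3: a_3=1, p_3 = 1*109 + 11 = 120, q_3 = 1*10 + 1 = 11.
Check: 120^2 - 119*11^2 = 14400 - 14399 = 1, so (x, y) = (120, 11) solves the equation, and by the theorem it is the least positive solution.

(x, y) = (120, 11)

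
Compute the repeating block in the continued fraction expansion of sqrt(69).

[8; (3, 3, 1, 4, 1, 3, 3, 16)]

Write x_i = (sqrt(69) + m_i)/d_i with (m_0, d_0) = (0, 1). a_0 = floor(sqrt(69)) = 8, since 8^2 = 64 <= 69 < 81 = 9^2.
Iterate m_{i+1} = d_i*a_i - m_i, d_{i+1} = (69 - m_{i+1}^2)/d_i, a_{i+1} = floor((a_0 + m_{i+1})/d_{i+1}):
  m_1 = 1*8 - 0 = 8, d_1 = (69 - 8^2)/1 = 5/1 = 5, a_1 = floor((8 + 8)/5) = 3.
  m_2 = 5*3 - 8 = 7, d_2 = (69 - 7^2)/5 = 20/5 = 4, a_2 = floor((8 + 7)/4) = 3.
  m_3 = 4*3 - 7 = 5, d_3 = (69 - 5^2)/4 = 44/4 = 11, a_3 = floor((8 + 5)/11) = 1.
  m_4 = 11*1 - 5 = 6, d_4 = (69 - 6^2)/11 = 33/11 = 3, a_4 = floor((8 + 6)/3) = 4.
  m_5 = 3*4 - 6 = 6, d_5 = (69 - 6^2)/3 = 33/3 = 11, a_5 = floor((8 + 6)/11) = 1.
  m_6 = 11*1 - 6 = 5, d_6 = (69 - 5^2)/11 = 44/11 = 4, a_6 = floor((8 + 5)/4) = 3.
  m_7 = 4*3 - 5 = 7, d_7 = (69 - 7^2)/4 = 20/4 = 5, a_7 = floor((8 + 7)/5) = 3.
  m_8 = 5*3 - 7 = 8, d_8 = (69 - 8^2)/5 = 5/5 = 1, a_8 = floor((8 + 8)/1) = 16.
  m_9 = 1*16 - 8 = 8, d_9 = (69 - 8^2)/1 = 5/1 = 5: (m_9, d_9) = (m_1, d_1) = (8, 5), so from here the quotients repeat a_1, ..., a_8; the period length is 8.
Hence the expansion of sqrt(69) is a_0 = 8 followed by the repeating block 3, 3, 1, 4, 1, 3, 3, 16 (period 8).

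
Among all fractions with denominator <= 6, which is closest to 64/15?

Expand x = 64/15 as a continued fraction with the Euclidean algorithm:
  64 = 4*15 + 4, so a_0 = 4.
  15 = 3*4 + 3, so a_1 = 3.
  4 = 1*3 + 1, so a_2 = 1.
  3 = 3*1 + 0, so a_3 = 3.
so x = [4; 3, 1, 3].
Convergents (p_i = a_i*p_{i-1} + p_{i-2}, q_i = a_i*q_{i-1} + q_{i-2} with p_{-2}=0, p_{-1}=1, q_{-2}=1, q_{-1}=0), until the denominator exceeds 6:
  i=0: a_0=4, p_0 = 4*1 + 0 = 4, q_0 = 4*0 + 1 = 1.
  i=1: a_1=3, p_1 = 3*4 + 1 = 13, q_1 = 3*1 + 0 = 3.
  i=2: a_2=1, p_2 = 1*13 + 4 = 17, q_2 = 1*3 + 1 = 4.
  i=3: a_3=3, p_3 = 3*17 + 13 = 64, q_3 = 3*4 + 3 = 15.
q_3 = 15 > 6, so the last convergent with denominator <= 6 is p_2/q_2 = 17/4.
The closest fraction with denominator <= 6 is either p_2/q_2 or the intermediate fraction (k*p_2 + p_1)/(k*q_2 + q_1) with the largest k >= 1 whose denominator stays <= 6; these approach x as k grows, and every other convergent or intermediate fraction in range is farther away.
Largest k: floor((6 - q_1)/q_2) = floor((6 - 3)/4) = 0.
Since k = 0, no intermediate fraction beyond p_2/q_2 has denominator <= 6, so the convergent 17/4 is the closest (its error is |64*4 - 17*15|/(15*4) = 1/60).

17/4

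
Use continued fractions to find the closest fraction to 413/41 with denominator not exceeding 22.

141/14

Expand x = 413/41 as a continued fraction with the Euclidean algorithm:
  413 = 10*41 + 3, so a_0 = 10.
  41 = 13*3 + 2, so a_1 = 13.
  3 = 1*2 + 1, so a_2 = 1.
  2 = 2*1 + 0, so a_3 = 2.
so x = [10; 13, 1, 2].
Convergents (p_i = a_i*p_{i-1} + p_{i-2}, q_i = a_i*q_{i-1} + q_{i-2} with p_{-2}=0, p_{-1}=1, q_{-2}=1, q_{-1}=0), until the denominator exceeds 22:
  i=0: a_0=10, p_0 = 10*1 + 0 = 10, q_0 = 10*0 + 1 = 1.
  i=1: a_1=13, p_1 = 13*10 + 1 = 131, q_1 = 13*1 + 0 = 13.
  i=2: a_2=1, p_2 = 1*131 + 10 = 141, q_2 = 1*13 + 1 = 14.
  i=3: a_3=2, p_3 = 2*141 + 131 = 413, q_3 = 2*14 + 13 = 41.
q_3 = 41 > 22, so the last convergent with denominator <= 22 is p_2/q_2 = 141/14.
The closest fraction with denominator <= 22 is either p_2/q_2 or the intermediate fraction (k*p_2 + p_1)/(k*q_2 + q_1) with the largest k >= 1 whose denominator stays <= 22; these approach x as k grows, and every other convergent or intermediate fraction in range is farther away.
Largest k: floor((22 - q_1)/q_2) = floor((22 - 13)/14) = 0.
Since k = 0, no intermediate fraction beyond p_2/q_2 has denominator <= 22, so the convergent 141/14 is the closest (its error is |413*14 - 141*41|/(41*14) = 1/574).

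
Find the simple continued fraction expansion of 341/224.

Run the Euclidean algorithm on 341 and 224; the successive quotients are the partial quotients a_0, a_1, ... (each step inverts the fractional part left over by the previous one):
  341 = 1*224 + 117, so a_0 = 1.
  224 = 1*117 + 107, so a_1 = 1.
  117 = 1*107 + 10, so a_2 = 1.
  107 = 10*10 + 7, so a_3 = 10.
  10 = 1*7 + 3, so a_4 = 1.
  7 = 2*3 + 1, so a_5 = 2.
  3 = 3*1 + 0, so a_6 = 3.
The remainder reaches 0 after 7 divisions, so the expansion has 7 partial quotients, read off in order.

[1; 1, 1, 10, 1, 2, 3]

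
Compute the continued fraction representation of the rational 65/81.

[0; 1, 4, 16]

Run the Euclidean algorithm on 65 and 81; the successive quotients are the partial quotients a_0, a_1, ... (each step inverts the fractional part left over by the previous one):
  65 = 0*81 + 65, so a_0 = 0.
  81 = 1*65 + 16, so a_1 = 1.
  65 = 4*16 + 1, so a_2 = 4.
  16 = 16*1 + 0, so a_3 = 16.
The remainder reaches 0 after 4 divisions, so the expansion has 4 partial quotients, read off in order.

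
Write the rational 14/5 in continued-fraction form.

Run the Euclidean algorithm on 14 and 5; the successive quotients are the partial quotients a_0, a_1, ... (each step inverts the fractional part left over by the previous one):
  14 = 2*5 + 4, so a_0 = 2.
  5 = 1*4 + 1, so a_1 = 1.
  4 = 4*1 + 0, so a_2 = 4.
The remainder reaches 0 after 3 divisions, so the expansion has 3 partial quotients, read off in order.

[2; 1, 4]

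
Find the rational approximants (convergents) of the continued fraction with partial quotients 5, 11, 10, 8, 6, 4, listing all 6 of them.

5/1, 56/11, 565/111, 4576/899, 28021/5505, 116660/22919

Using the convergent recurrence p_i = a_i*p_{i-1} + p_{i-2}, q_i = a_i*q_{i-1} + q_{i-2} with p_{-2}=0, p_{-1}=1, q_{-2}=1, q_{-1}=0:
  i=0: a_0=5, p_0 = 5*1 + 0 = 5, q_0 = 5*0 + 1 = 1.
  i=1: a_1=11, p_1 = 11*5 + 1 = 56, q_1 = 11*1 + 0 = 11.
  i=2: a_2=10, p_2 = 10*56 + 5 = 565, q_2 = 10*11 + 1 = 111.
  i=3: a_3=8, p_3 = 8*565 + 56 = 4576, q_3 = 8*111 + 11 = 899.
  i=4: a_4=6, p_4 = 6*4576 + 565 = 28021, q_4 = 6*899 + 111 = 5505.
  i=5: a_5=4, p_5 = 4*28021 + 4576 = 116660, q_5 = 4*5505 + 899 = 22919.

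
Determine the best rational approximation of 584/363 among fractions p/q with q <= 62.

37/23

Expand x = 584/363 as a continued fraction with the Euclidean algorithm:
  584 = 1*363 + 221, so a_0 = 1.
  363 = 1*221 + 142, so a_1 = 1.
  221 = 1*142 + 79, so a_2 = 1.
  142 = 1*79 + 63, so a_3 = 1.
  79 = 1*63 + 16, so a_4 = 1.
  63 = 3*16 + 15, so a_5 = 3.
  16 = 1*15 + 1, so a_6 = 1.
  15 = 15*1 + 0, so a_7 = 15.
so x = [1; 1, 1, 1, 1, 3, 1, 15].
Convergents (p_i = a_i*p_{i-1} + p_{i-2}, q_i = a_i*q_{i-1} + q_{i-2} with p_{-2}=0, p_{-1}=1, q_{-2}=1, q_{-1}=0), until the denominator exceeds 62:
  i=0: a_0=1, p_0 = 1*1 + 0 = 1, q_0 = 1*0 + 1 = 1.
  i=1: a_1=1, p_1 = 1*1 + 1 = 2, q_1 = 1*1 + 0 = 1.
  i=2: a_2=1, p_2 = 1*2 + 1 = 3, q_2 = 1*1 + 1 = 2.
  i=3: a_3=1, p_3 = 1*3 + 2 = 5, q_3 = 1*2 + 1 = 3.
  i=4: a_4=1, p_4 = 1*5 + 3 = 8, q_4 = 1*3 + 2 = 5.
  i=5: a_5=3, p_5 = 3*8 + 5 = 29, q_5 = 3*5 + 3 = 18.
  i=6: a_6=1, p_6 = 1*29 + 8 = 37, q_6 = 1*18 + 5 = 23.
  i=7: a_7=15, p_7 = 15*37 + 29 = 584, q_7 = 15*23 + 18 = 363.
q_7 = 363 > 62, so the last convergent with denominator <= 62 is p_6/q_6 = 37/23.
The closest fraction with denominator <= 62 is either p_6/q_6 or the intermediate fraction (k*p_6 + p_5)/(k*q_6 + q_5) with the largest k >= 1 whose denominator stays <= 62; these approach x as k grows, and every other convergent or intermediate fraction in range is farther away.
Largest k: floor((62 - q_5)/q_6) = floor((62 - 18)/23) = 1.
That gives (1*37 + 29)/(1*23 + 18) = 66/41.
Compare the errors: |x - 37/23| = |584*23 - 37*363|/(363*23) = 1/8349, and |x - 66/41| = |584*41 - 66*363|/(363*41) = 14/14883.
Cross-multiplying, 1*14883 = 14883 < 116886 = 14*8349, so 1/8349 is smaller: the convergent 37/23 is closer to x than 66/41.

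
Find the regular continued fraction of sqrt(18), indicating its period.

[4; (4, 8)]

Write x_i = (sqrt(18) + m_i)/d_i with (m_0, d_0) = (0, 1). a_0 = floor(sqrt(18)) = 4, since 4^2 = 16 <= 18 < 25 = 5^2.
Iterate m_{i+1} = d_i*a_i - m_i, d_{i+1} = (18 - m_{i+1}^2)/d_i, a_{i+1} = floor((a_0 + m_{i+1})/d_{i+1}):
  m_1 = 1*4 - 0 = 4, d_1 = (18 - 4^2)/1 = 2/1 = 2, a_1 = floor((4 + 4)/2) = 4.
  m_2 = 2*4 - 4 = 4, d_2 = (18 - 4^2)/2 = 2/2 = 1, a_2 = floor((4 + 4)/1) = 8.
  m_3 = 1*8 - 4 = 4, d_3 = (18 - 4^2)/1 = 2/1 = 2: (m_3, d_3) = (m_1, d_1) = (4, 2), so from here the quotients repeat a_1, a_2; the period length is 2.
Hence the expansion of sqrt(18) is a_0 = 4 followed by the repeating block 4, 8 (period 2).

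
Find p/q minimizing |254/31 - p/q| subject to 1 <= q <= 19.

131/16

Expand x = 254/31 as a continued fraction with the Euclidean algorithm:
  254 = 8*31 + 6, so a_0 = 8.
  31 = 5*6 + 1, so a_1 = 5.
  6 = 6*1 + 0, so a_2 = 6.
so x = [8; 5, 6].
Convergents (p_i = a_i*p_{i-1} + p_{i-2}, q_i = a_i*q_{i-1} + q_{i-2} with p_{-2}=0, p_{-1}=1, q_{-2}=1, q_{-1}=0), until the denominator exceeds 19:
  i=0: a_0=8, p_0 = 8*1 + 0 = 8, q_0 = 8*0 + 1 = 1.
  i=1: a_1=5, p_1 = 5*8 + 1 = 41, q_1 = 5*1 + 0 = 5.
  i=2: a_2=6, p_2 = 6*41 + 8 = 254, q_2 = 6*5 + 1 = 31.
q_2 = 31 > 19, so the last convergent with denominator <= 19 is p_1/q_1 = 41/5.
The closest fraction with denominator <= 19 is either p_1/q_1 or the intermediate fraction (k*p_1 + p_0)/(k*q_1 + q_0) with the largest k >= 1 whose denominator stays <= 19; these approach x as k grows, and every other convergent or intermediate fraction in range is farther away.
Largest k: floor((19 - q_0)/q_1) = floor((19 - 1)/5) = 3.
That gives (3*41 + 8)/(3*5 + 1) = 131/16.
Compare the errors: |x - 41/5| = |254*5 - 41*31|/(31*5) = 1/155, and |x - 131/16| = |254*16 - 131*31|/(31*16) = 3/496.
Cross-multiplying, 3*155 = 465 < 496 = 1*496, so 3/496 is smaller: the intermediate fraction 131/16 is closer to x than 41/5.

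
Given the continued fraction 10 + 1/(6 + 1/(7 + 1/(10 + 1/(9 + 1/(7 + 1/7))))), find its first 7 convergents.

Using the convergent recurrence p_i = a_i*p_{i-1} + p_{i-2}, q_i = a_i*q_{i-1} + q_{i-2} with p_{-2}=0, p_{-1}=1, q_{-2}=1, q_{-1}=0:
  i=0: a_0=10, p_0 = 10*1 + 0 = 10, q_0 = 10*0 + 1 = 1.
  i=1: a_1=6, p_1 = 6*10 + 1 = 61, q_1 = 6*1 + 0 = 6.
  i=2: a_2=7, p_2 = 7*61 + 10 = 437, q_2 = 7*6 + 1 = 43.
  i=3: a_3=10, p_3 = 10*437 + 61 = 4431, q_3 = 10*43 + 6 = 436.
  i=4: a_4=9, p_4 = 9*4431 + 437 = 40316, q_4 = 9*436 + 43 = 3967.
  i=5: a_5=7, p_5 = 7*40316 + 4431 = 286643, q_5 = 7*3967 + 436 = 28205.
  i=6: a_6=7, p_6 = 7*286643 + 40316 = 2046817, q_6 = 7*28205 + 3967 = 201402.

10/1, 61/6, 437/43, 4431/436, 40316/3967, 286643/28205, 2046817/201402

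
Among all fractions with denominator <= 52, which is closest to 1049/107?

500/51

Expand x = 1049/107 as a continued fraction with the Euclidean algorithm:
  1049 = 9*107 + 86, so a_0 = 9.
  107 = 1*86 + 21, so a_1 = 1.
  86 = 4*21 + 2, so a_2 = 4.
  21 = 10*2 + 1, so a_3 = 10.
  2 = 2*1 + 0, so a_4 = 2.
so x = [9; 1, 4, 10, 2].
Convergents (p_i = a_i*p_{i-1} + p_{i-2}, q_i = a_i*q_{i-1} + q_{i-2} with p_{-2}=0, p_{-1}=1, q_{-2}=1, q_{-1}=0), until the denominator exceeds 52:
  i=0: a_0=9, p_0 = 9*1 + 0 = 9, q_0 = 9*0 + 1 = 1.
  i=1: a_1=1, p_1 = 1*9 + 1 = 10, q_1 = 1*1 + 0 = 1.
  i=2: a_2=4, p_2 = 4*10 + 9 = 49, q_2 = 4*1 + 1 = 5.
  i=3: a_3=10, p_3 = 10*49 + 10 = 500, q_3 = 10*5 + 1 = 51.
  i=4: a_4=2, p_4 = 2*500 + 49 = 1049, q_4 = 2*51 + 5 = 107.
q_4 = 107 > 52, so the last convergent with denominator <= 52 is p_3/q_3 = 500/51.
The closest fraction with denominator <= 52 is either p_3/q_3 or the intermediate fraction (k*p_3 + p_2)/(k*q_3 + q_2) with the largest k >= 1 whose denominator stays <= 52; these approach x as k grows, and every other convergent or intermediate fraction in range is farther away.
Largest k: floor((52 - q_2)/q_3) = floor((52 - 5)/51) = 0.
Since k = 0, no intermediate fraction beyond p_3/q_3 has denominator <= 52, so the convergent 500/51 is the closest (its error is |1049*51 - 500*107|/(107*51) = 1/5457).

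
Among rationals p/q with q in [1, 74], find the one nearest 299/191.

36/23

Expand x = 299/191 as a continued fraction with the Euclidean algorithm:
  299 = 1*191 + 108, so a_0 = 1.
  191 = 1*108 + 83, so a_1 = 1.
  108 = 1*83 + 25, so a_2 = 1.
  83 = 3*25 + 8, so a_3 = 3.
  25 = 3*8 + 1, so a_4 = 3.
  8 = 8*1 + 0, so a_5 = 8.
so x = [1; 1, 1, 3, 3, 8].
Convergents (p_i = a_i*p_{i-1} + p_{i-2}, q_i = a_i*q_{i-1} + q_{i-2} with p_{-2}=0, p_{-1}=1, q_{-2}=1, q_{-1}=0), until the denominator exceeds 74:
  i=0: a_0=1, p_0 = 1*1 + 0 = 1, q_0 = 1*0 + 1 = 1.
  i=1: a_1=1, p_1 = 1*1 + 1 = 2, q_1 = 1*1 + 0 = 1.
  i=2: a_2=1, p_2 = 1*2 + 1 = 3, q_2 = 1*1 + 1 = 2.
  i=3: a_3=3, p_3 = 3*3 + 2 = 11, q_3 = 3*2 + 1 = 7.
  i=4: a_4=3, p_4 = 3*11 + 3 = 36, q_4 = 3*7 + 2 = 23.
  i=5: a_5=8, p_5 = 8*36 + 11 = 299, q_5 = 8*23 + 7 = 191.
q_5 = 191 > 74, so the last convergent with denominator <= 74 is p_4/q_4 = 36/23.
The closest fraction with denominator <= 74 is either p_4/q_4 or the intermediate fraction (k*p_4 + p_3)/(k*q_4 + q_3) with the largest k >= 1 whose denominator stays <= 74; these approach x as k grows, and every other convergent or intermediate fraction in range is farther away.
Largest k: floor((74 - q_3)/q_4) = floor((74 - 7)/23) = 2.
That gives (2*36 + 11)/(2*23 + 7) = 83/53.
Compare the errors: |x - 36/23| = |299*23 - 36*191|/(191*23) = 1/4393, and |x - 83/53| = |299*53 - 83*191|/(191*53) = 6/10123.
Cross-multiplying, 1*10123 = 10123 < 26358 = 6*4393, so 1/4393 is smaller: the convergent 36/23 is closer to x than 83/53.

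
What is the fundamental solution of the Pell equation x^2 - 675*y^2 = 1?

First expand sqrt(675) as a continued fraction. With x_i = (sqrt(675) + m_i)/d_i and (m_0, d_0) = (0, 1): a_0 = floor(sqrt(675)) = 25, since 25^2 = 625 <= 675 < 676 = 26^2.
Iterate m_{i+1} = d_i*a_i - m_i, d_{i+1} = (675 - m_{i+1}^2)/d_i, a_{i+1} = floor((a_0 + m_{i+1})/d_{i+1}):
  m_1 = 1*25 - 0 = 25, d_1 = (675 - 25^2)/1 = 50/1 = 50, a_1 = floor((25 + 25)/50) = 1.
  m_2 = 50*1 - 25 = 25, d_2 = (675 - 25^2)/50 = 50/50 = 1, a_2 = floor((25 + 25)/1) = 50.
  m_3 = 1*50 - 25 = 25, d_3 = (675 - 25^2)/1 = 50/1 = 50: (m_3, d_3) = (m_1, d_1) = (25, 50), so from here the quotients repeat a_1, a_2; the period length is 2.
So sqrt(675) = [25; (1, 50)] with period length k = 2.
k is even, so the fundamental solution of x^2 - 675y^2 = 1 is (p_{k-1}, q_{k-1}) = (p_1, q_1); compute convergents through index 1.
Convergents (p_i = a_i*p_{i-1} + p_{i-2}, q_i = a_i*q_{i-1} + q_{i-2} with p_{-2}=0, p_{-1}=1, q_{-2}=1, q_{-1}=0):
  i=0: a_0=25, p_0 = 25*1 + 0 = 25, q_0 = 25*0 + 1 = 1.
  i=1: a_1=1, p_1 = 1*25 + 1 = 26, q_1 = 1*1 + 0 = 1.
Check: 26^2 - 675*1^2 = 676 - 675 = 1, so (x, y) = (26, 1) solves the equation, and by the theorem it is the least positive solution.

(x, y) = (26, 1)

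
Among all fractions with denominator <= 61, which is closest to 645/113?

137/24

Expand x = 645/113 as a continued fraction with the Euclidean algorithm:
  645 = 5*113 + 80, so a_0 = 5.
  113 = 1*80 + 33, so a_1 = 1.
  80 = 2*33 + 14, so a_2 = 2.
  33 = 2*14 + 5, so a_3 = 2.
  14 = 2*5 + 4, so a_4 = 2.
  5 = 1*4 + 1, so a_5 = 1.
  4 = 4*1 + 0, so a_6 = 4.
so x = [5; 1, 2, 2, 2, 1, 4].
Convergents (p_i = a_i*p_{i-1} + p_{i-2}, q_i = a_i*q_{i-1} + q_{i-2} with p_{-2}=0, p_{-1}=1, q_{-2}=1, q_{-1}=0), until the denominator exceeds 61:
  i=0: a_0=5, p_0 = 5*1 + 0 = 5, q_0 = 5*0 + 1 = 1.
  i=1: a_1=1, p_1 = 1*5 + 1 = 6, q_1 = 1*1 + 0 = 1.
  i=2: a_2=2, p_2 = 2*6 + 5 = 17, q_2 = 2*1 + 1 = 3.
  i=3: a_3=2, p_3 = 2*17 + 6 = 40, q_3 = 2*3 + 1 = 7.
  i=4: a_4=2, p_4 = 2*40 + 17 = 97, q_4 = 2*7 + 3 = 17.
  i=5: a_5=1, p_5 = 1*97 + 40 = 137, q_5 = 1*17 + 7 = 24.
  i=6: a_6=4, p_6 = 4*137 + 97 = 645, q_6 = 4*24 + 17 = 113.
q_6 = 113 > 61, so the last convergent with denominator <= 61 is p_5/q_5 = 137/24.
The closest fraction with denominator <= 61 is either p_5/q_5 or the intermediate fraction (k*p_5 + p_4)/(k*q_5 + q_4) with the largest k >= 1 whose denominator stays <= 61; these approach x as k grows, and every other convergent or intermediate fraction in range is farther away.
Largest k: floor((61 - q_4)/q_5) = floor((61 - 17)/24) = 1.
That gives (1*137 + 97)/(1*24 + 17) = 234/41.
Compare the errors: |x - 137/24| = |645*24 - 137*113|/(113*24) = 1/2712, and |x - 234/41| = |645*41 - 234*113|/(113*41) = 3/4633.
Cross-multiplying, 1*4633 = 4633 < 8136 = 3*2712, so 1/2712 is smaller: the convergent 137/24 is closer to x than 234/41.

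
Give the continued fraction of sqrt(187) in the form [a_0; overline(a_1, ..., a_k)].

[13; overline(1, 2, 13, 2, 1, 26)]

Write x_i = (sqrt(187) + m_i)/d_i with (m_0, d_0) = (0, 1). a_0 = floor(sqrt(187)) = 13, since 13^2 = 169 <= 187 < 196 = 14^2.
Iterate m_{i+1} = d_i*a_i - m_i, d_{i+1} = (187 - m_{i+1}^2)/d_i, a_{i+1} = floor((a_0 + m_{i+1})/d_{i+1}):
  m_1 = 1*13 - 0 = 13, d_1 = (187 - 13^2)/1 = 18/1 = 18, a_1 = floor((13 + 13)/18) = 1.
  m_2 = 18*1 - 13 = 5, d_2 = (187 - 5^2)/18 = 162/18 = 9, a_2 = floor((13 + 5)/9) = 2.
  m_3 = 9*2 - 5 = 13, d_3 = (187 - 13^2)/9 = 18/9 = 2, a_3 = floor((13 + 13)/2) = 13.
  m_4 = 2*13 - 13 = 13, d_4 = (187 - 13^2)/2 = 18/2 = 9, a_4 = floor((13 + 13)/9) = 2.
  m_5 = 9*2 - 13 = 5, d_5 = (187 - 5^2)/9 = 162/9 = 18, a_5 = floor((13 + 5)/18) = 1.
  m_6 = 18*1 - 5 = 13, d_6 = (187 - 13^2)/18 = 18/18 = 1, a_6 = floor((13 + 13)/1) = 26.
  m_7 = 1*26 - 13 = 13, d_7 = (187 - 13^2)/1 = 18/1 = 18: (m_7, d_7) = (m_1, d_1) = (13, 18), so from here the quotients repeat a_1, ..., a_6; the period length is 6.
Hence the expansion of sqrt(187) is a_0 = 13 followed by the repeating block 1, 2, 13, 2, 1, 26 (period 6).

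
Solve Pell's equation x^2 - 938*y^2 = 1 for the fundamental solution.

First expand sqrt(938) as a continued fraction. With x_i = (sqrt(938) + m_i)/d_i and (m_0, d_0) = (0, 1): a_0 = floor(sqrt(938)) = 30, since 30^2 = 900 <= 938 < 961 = 31^2.
Iterate m_{i+1} = d_i*a_i - m_i, d_{i+1} = (938 - m_{i+1}^2)/d_i, a_{i+1} = floor((a_0 + m_{i+1})/d_{i+1}):
  m_1 = 1*30 - 0 = 30, d_1 = (938 - 30^2)/1 = 38/1 = 38, a_1 = floor((30 + 30)/38) = 1.
  m_2 = 38*1 - 30 = 8, d_2 = (938 - 8^2)/38 = 874/38 = 23, a_2 = floor((30 + 8)/23) = 1.
  m_3 = 23*1 - 8 = 15, d_3 = (938 - 15^2)/23 = 713/23 = 31, a_3 = floor((30 + 15)/31) = 1.
  m_4 = 31*1 - 15 = 16, d_4 = (938 - 16^2)/31 = 682/31 = 22, a_4 = floor((30 + 16)/22) = 2.
  m_5 = 22*2 - 16 = 28, d_5 = (938 - 28^2)/22 = 154/22 = 7, a_5 = floor((30 + 28)/7) = 8.
  m_6 = 7*8 - 28 = 28, d_6 = (938 - 28^2)/7 = 154/7 = 22, a_6 = floor((30 + 28)/22) = 2.
  m_7 = 22*2 - 28 = 16, d_7 = (938 - 16^2)/22 = 682/22 = 31, a_7 = floor((30 + 16)/31) = 1.
  m_8 = 31*1 - 16 = 15, d_8 = (938 - 15^2)/31 = 713/31 = 23, a_8 = floor((30 + 15)/23) = 1.
  m_9 = 23*1 - 15 = 8, d_9 = (938 - 8^2)/23 = 874/23 = 38, a_9 = floor((30 + 8)/38) = 1.
  m_10 = 38*1 - 8 = 30, d_10 = (938 - 30^2)/38 = 38/38 = 1, a_10 = floor((30 + 30)/1) = 60.
  m_11 = 1*60 - 30 = 30, d_11 = (938 - 30^2)/1 = 38/1 = 38: (m_11, d_11) = (m_1, d_1) = (30, 38), so from here the quotients repeat a_1, ..., a_10; the period length is 10.
So sqrt(938) = [30; (1, 1, 1, 2, 8, 2, 1, 1, 1, 60)] with period length k = 10.
k is even, so the fundamental solution of x^2 - 938y^2 = 1 is (p_{k-1}, q_{k-1}) = (p_9, q_9); compute convergents through index 9.
Convergents (p_i = a_i*p_{i-1} + p_{i-2}, q_i = a_i*q_{i-1} + q_{i-2} with p_{-2}=0, p_{-1}=1, q_{-2}=1, q_{-1}=0):
  i=0: a_0=30, p_0 = 30*1 + 0 = 30, q_0 = 30*0 + 1 = 1.
  i=1: a_1=1, p_1 = 1*30 + 1 = 31, q_1 = 1*1 + 0 = 1.
  i=2: a_2=1, p_2 = 1*31 + 30 = 61, q_2 = 1*1 + 1 = 2.
  i=3: a_3=1, p_3 = 1*61 + 31 = 92, q_3 = 1*2 + 1 = 3.
  i=4: a_4=2, p_4 = 2*92 + 61 = 245, q_4 = 2*3 + 2 = 8.
  i=5: a_5=8, p_5 = 8*245 + 92 = 2052, q_5 = 8*8 + 3 = 67.
  i=6: a_6=2, p_6 = 2*2052 + 245 = 4349, q_6 = 2*67 + 8 = 142.
  i=7: a_7=1, p_7 = 1*4349 + 2052 = 6401, q_7 = 1*142 + 67 = 209.
  i=8: a_8=1, p_8 = 1*6401 + 4349 = 10750, q_8 = 1*209 + 142 = 351.
  i=9: a_9=1, p_9 = 1*10750 + 6401 = 17151, q_9 = 1*351 + 209 = 560.
Check: 17151^2 - 938*560^2 = 294156801 - 294156800 = 1, so (x, y) = (17151, 560) solves the equation, and by the theorem it is the least positive solution.

(x, y) = (17151, 560)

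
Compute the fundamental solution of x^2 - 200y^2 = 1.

(x, y) = (99, 7)

First expand sqrt(200) as a continued fraction. With x_i = (sqrt(200) + m_i)/d_i and (m_0, d_0) = (0, 1): a_0 = floor(sqrt(200)) = 14, since 14^2 = 196 <= 200 < 225 = 15^2.
Iterate m_{i+1} = d_i*a_i - m_i, d_{i+1} = (200 - m_{i+1}^2)/d_i, a_{i+1} = floor((a_0 + m_{i+1})/d_{i+1}):
  m_1 = 1*14 - 0 = 14, d_1 = (200 - 14^2)/1 = 4/1 = 4, a_1 = floor((14 + 14)/4) = 7.
  m_2 = 4*7 - 14 = 14, d_2 = (200 - 14^2)/4 = 4/4 = 1, a_2 = floor((14 + 14)/1) = 28.
  m_3 = 1*28 - 14 = 14, d_3 = (200 - 14^2)/1 = 4/1 = 4: (m_3, d_3) = (m_1, d_1) = (14, 4), so from here the quotients repeat a_1, a_2; the period length is 2.
So sqrt(200) = [14; (7, 28)] with period length k = 2.
k is even, so the fundamental solution of x^2 - 200y^2 = 1 is (p_{k-1}, q_{k-1}) = (p_1, q_1); compute convergents through index 1.
Convergents (p_i = a_i*p_{i-1} + p_{i-2}, q_i = a_i*q_{i-1} + q_{i-2} with p_{-2}=0, p_{-1}=1, q_{-2}=1, q_{-1}=0):
  i=0: a_0=14, p_0 = 14*1 + 0 = 14, q_0 = 14*0 + 1 = 1.
  i=1: a_1=7, p_1 = 7*14 + 1 = 99, q_1 = 7*1 + 0 = 7.
Check: 99^2 - 200*7^2 = 9801 - 9800 = 1, so (x, y) = (99, 7) solves the equation, and by the theorem it is the least positive solution.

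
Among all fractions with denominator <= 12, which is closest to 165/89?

Expand x = 165/89 as a continued fraction with the Euclidean algorithm:
  165 = 1*89 + 76, so a_0 = 1.
  89 = 1*76 + 13, so a_1 = 1.
  76 = 5*13 + 11, so a_2 = 5.
  13 = 1*11 + 2, so a_3 = 1.
  11 = 5*2 + 1, so a_4 = 5.
  2 = 2*1 + 0, so a_5 = 2.
so x = [1; 1, 5, 1, 5, 2].
Convergents (p_i = a_i*p_{i-1} + p_{i-2}, q_i = a_i*q_{i-1} + q_{i-2} with p_{-2}=0, p_{-1}=1, q_{-2}=1, q_{-1}=0), until the denominator exceeds 12:
  i=0: a_0=1, p_0 = 1*1 + 0 = 1, q_0 = 1*0 + 1 = 1.
  i=1: a_1=1, p_1 = 1*1 + 1 = 2, q_1 = 1*1 + 0 = 1.
  i=2: a_2=5, p_2 = 5*2 + 1 = 11, q_2 = 5*1 + 1 = 6.
  i=3: a_3=1, p_3 = 1*11 + 2 = 13, q_3 = 1*6 + 1 = 7.
  i=4: a_4=5, p_4 = 5*13 + 11 = 76, q_4 = 5*7 + 6 = 41.
q_4 = 41 > 12, so the last convergent with denominator <= 12 is p_3/q_3 = 13/7.
The closest fraction with denominator <= 12 is either p_3/q_3 or the intermediate fraction (k*p_3 + p_2)/(k*q_3 + q_2) with the largest k >= 1 whose denominator stays <= 12; these approach x as k grows, and every other convergent or intermediate fraction in range is farther away.
Largest k: floor((12 - q_2)/q_3) = floor((12 - 6)/7) = 0.
Since k = 0, no intermediate fraction beyond p_3/q_3 has denominator <= 12, so the convergent 13/7 is the closest (its error is |165*7 - 13*89|/(89*7) = 2/623).

13/7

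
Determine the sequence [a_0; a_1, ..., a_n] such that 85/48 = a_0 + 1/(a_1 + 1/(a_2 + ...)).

[1; 1, 3, 2, 1, 3]

Run the Euclidean algorithm on 85 and 48; the successive quotients are the partial quotients a_0, a_1, ... (each step inverts the fractional part left over by the previous one):
  85 = 1*48 + 37, so a_0 = 1.
  48 = 1*37 + 11, so a_1 = 1.
  37 = 3*11 + 4, so a_2 = 3.
  11 = 2*4 + 3, so a_3 = 2.
  4 = 1*3 + 1, so a_4 = 1.
  3 = 3*1 + 0, so a_5 = 3.
The remainder reaches 0 after 6 divisions, so the expansion has 6 partial quotients, read off in order.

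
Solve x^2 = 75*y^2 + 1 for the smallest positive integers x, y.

First expand sqrt(75) as a continued fraction. With x_i = (sqrt(75) + m_i)/d_i and (m_0, d_0) = (0, 1): a_0 = floor(sqrt(75)) = 8, since 8^2 = 64 <= 75 < 81 = 9^2.
Iterate m_{i+1} = d_i*a_i - m_i, d_{i+1} = (75 - m_{i+1}^2)/d_i, a_{i+1} = floor((a_0 + m_{i+1})/d_{i+1}):
  m_1 = 1*8 - 0 = 8, d_1 = (75 - 8^2)/1 = 11/1 = 11, a_1 = floor((8 + 8)/11) = 1.
  m_2 = 11*1 - 8 = 3, d_2 = (75 - 3^2)/11 = 66/11 = 6, a_2 = floor((8 + 3)/6) = 1.
  m_3 = 6*1 - 3 = 3, d_3 = (75 - 3^2)/6 = 66/6 = 11, a_3 = floor((8 + 3)/11) = 1.
  m_4 = 11*1 - 3 = 8, d_4 = (75 - 8^2)/11 = 11/11 = 1, a_4 = floor((8 + 8)/1) = 16.
  m_5 = 1*16 - 8 = 8, d_5 = (75 - 8^2)/1 = 11/1 = 11: (m_5, d_5) = (m_1, d_1) = (8, 11), so from here the quotients repeat a_1, ..., a_4; the period length is 4.
So sqrt(75) = [8; (1, 1, 1, 16)] with period length k = 4.
k is even, so the fundamental solution of x^2 - 75y^2 = 1 is (p_{k-1}, q_{k-1}) = (p_3, q_3); compute convergents through index 3.
Convergents (p_i = a_i*p_{i-1} + p_{i-2}, q_i = a_i*q_{i-1} + q_{i-2} with p_{-2}=0, p_{-1}=1, q_{-2}=1, q_{-1}=0):
  i=0: a_0=8, p_0 = 8*1 + 0 = 8, q_0 = 8*0 + 1 = 1.
  i=1: a_1=1, p_1 = 1*8 + 1 = 9, q_1 = 1*1 + 0 = 1.
  i=2: a_2=1, p_2 = 1*9 + 8 = 17, q_2 = 1*1 + 1 = 2.
  i=3: a_3=1, p_3 = 1*17 + 9 = 26, q_3 = 1*2 + 1 = 3.
Check: 26^2 - 75*3^2 = 676 - 675 = 1, so (x, y) = (26, 3) solves the equation, and by the theorem it is the least positive solution.

(x, y) = (26, 3)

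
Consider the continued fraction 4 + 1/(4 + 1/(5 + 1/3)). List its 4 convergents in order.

4/1, 17/4, 89/21, 284/67

Using the convergent recurrence p_i = a_i*p_{i-1} + p_{i-2}, q_i = a_i*q_{i-1} + q_{i-2} with p_{-2}=0, p_{-1}=1, q_{-2}=1, q_{-1}=0:
  i=0: a_0=4, p_0 = 4*1 + 0 = 4, q_0 = 4*0 + 1 = 1.
  i=1: a_1=4, p_1 = 4*4 + 1 = 17, q_1 = 4*1 + 0 = 4.
  i=2: a_2=5, p_2 = 5*17 + 4 = 89, q_2 = 5*4 + 1 = 21.
  i=3: a_3=3, p_3 = 3*89 + 17 = 284, q_3 = 3*21 + 4 = 67.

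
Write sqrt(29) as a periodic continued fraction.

Write x_i = (sqrt(29) + m_i)/d_i with (m_0, d_0) = (0, 1). a_0 = floor(sqrt(29)) = 5, since 5^2 = 25 <= 29 < 36 = 6^2.
Iterate m_{i+1} = d_i*a_i - m_i, d_{i+1} = (29 - m_{i+1}^2)/d_i, a_{i+1} = floor((a_0 + m_{i+1})/d_{i+1}):
  m_1 = 1*5 - 0 = 5, d_1 = (29 - 5^2)/1 = 4/1 = 4, a_1 = floor((5 + 5)/4) = 2.
  m_2 = 4*2 - 5 = 3, d_2 = (29 - 3^2)/4 = 20/4 = 5, a_2 = floor((5 + 3)/5) = 1.
  m_3 = 5*1 - 3 = 2, d_3 = (29 - 2^2)/5 = 25/5 = 5, a_3 = floor((5 + 2)/5) = 1.
  m_4 = 5*1 - 2 = 3, d_4 = (29 - 3^2)/5 = 20/5 = 4, a_4 = floor((5 + 3)/4) = 2.
  m_5 = 4*2 - 3 = 5, d_5 = (29 - 5^2)/4 = 4/4 = 1, a_5 = floor((5 + 5)/1) = 10.
  m_6 = 1*10 - 5 = 5, d_6 = (29 - 5^2)/1 = 4/1 = 4: (m_6, d_6) = (m_1, d_1) = (5, 4), so from here the quotients repeat a_1, ..., a_5; the period length is 5.
Hence the expansion of sqrt(29) is a_0 = 5 followed by the repeating block 2, 1, 1, 2, 10 (period 5).

[5; (2, 1, 1, 2, 10)]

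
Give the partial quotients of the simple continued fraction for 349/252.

Run the Euclidean algorithm on 349 and 252; the successive quotients are the partial quotients a_0, a_1, ... (each step inverts the fractional part left over by the previous one):
  349 = 1*252 + 97, so a_0 = 1.
  252 = 2*97 + 58, so a_1 = 2.
  97 = 1*58 + 39, so a_2 = 1.
  58 = 1*39 + 19, so a_3 = 1.
  39 = 2*19 + 1, so a_4 = 2.
  19 = 19*1 + 0, so a_5 = 19.
The remainder reaches 0 after 6 divisions, so the expansion has 6 partial quotients, read off in order.

[1; 2, 1, 1, 2, 19]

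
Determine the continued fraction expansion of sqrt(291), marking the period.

Write x_i = (sqrt(291) + m_i)/d_i with (m_0, d_0) = (0, 1). a_0 = floor(sqrt(291)) = 17, since 17^2 = 289 <= 291 < 324 = 18^2.
Iterate m_{i+1} = d_i*a_i - m_i, d_{i+1} = (291 - m_{i+1}^2)/d_i, a_{i+1} = floor((a_0 + m_{i+1})/d_{i+1}):
  m_1 = 1*17 - 0 = 17, d_1 = (291 - 17^2)/1 = 2/1 = 2, a_1 = floor((17 + 17)/2) = 17.
  m_2 = 2*17 - 17 = 17, d_2 = (291 - 17^2)/2 = 2/2 = 1, a_2 = floor((17 + 17)/1) = 34.
  m_3 = 1*34 - 17 = 17, d_3 = (291 - 17^2)/1 = 2/1 = 2: (m_3, d_3) = (m_1, d_1) = (17, 2), so from here the quotients repeat a_1, a_2; the period length is 2.
Hence the expansion of sqrt(291) is a_0 = 17 followed by the repeating block 17, 34 (period 2).

[17; (17, 34)]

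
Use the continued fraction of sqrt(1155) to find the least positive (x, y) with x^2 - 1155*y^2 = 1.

First expand sqrt(1155) as a continued fraction. With x_i = (sqrt(1155) + m_i)/d_i and (m_0, d_0) = (0, 1): a_0 = floor(sqrt(1155)) = 33, since 33^2 = 1089 <= 1155 < 1156 = 34^2.
Iterate m_{i+1} = d_i*a_i - m_i, d_{i+1} = (1155 - m_{i+1}^2)/d_i, a_{i+1} = floor((a_0 + m_{i+1})/d_{i+1}):
  m_1 = 1*33 - 0 = 33, d_1 = (1155 - 33^2)/1 = 66/1 = 66, a_1 = floor((33 + 33)/66) = 1.
  m_2 = 66*1 - 33 = 33, d_2 = (1155 - 33^2)/66 = 66/66 = 1, a_2 = floor((33 + 33)/1) = 66.
  m_3 = 1*66 - 33 = 33, d_3 = (1155 - 33^2)/1 = 66/1 = 66: (m_3, d_3) = (m_1, d_1) = (33, 66), so from here the quotients repeat a_1, a_2; the period length is 2.
So sqrt(1155) = [33; (1, 66)] with period length k = 2.
k is even, so the fundamental solution of x^2 - 1155y^2 = 1 is (p_{k-1}, q_{k-1}) = (p_1, q_1); compute convergents through index 1.
Convergents (p_i = a_i*p_{i-1} + p_{i-2}, q_i = a_i*q_{i-1} + q_{i-2} with p_{-2}=0, p_{-1}=1, q_{-2}=1, q_{-1}=0):
  i=0: a_0=33, p_0 = 33*1 + 0 = 33, q_0 = 33*0 + 1 = 1.
  i=1: a_1=1, p_1 = 1*33 + 1 = 34, q_1 = 1*1 + 0 = 1.
Check: 34^2 - 1155*1^2 = 1156 - 1155 = 1, so (x, y) = (34, 1) solves the equation, and by the theorem it is the least positive solution.

(x, y) = (34, 1)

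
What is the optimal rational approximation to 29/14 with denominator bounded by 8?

Expand x = 29/14 as a continued fraction with the Euclidean algorithm:
  29 = 2*14 + 1, so a_0 = 2.
  14 = 14*1 + 0, so a_1 = 14.
so x = [2; 14].
Convergents (p_i = a_i*p_{i-1} + p_{i-2}, q_i = a_i*q_{i-1} + q_{i-2} with p_{-2}=0, p_{-1}=1, q_{-2}=1, q_{-1}=0), until the denominator exceeds 8:
  i=0: a_0=2, p_0 = 2*1 + 0 = 2, q_0 = 2*0 + 1 = 1.
  i=1: a_1=14, p_1 = 14*2 + 1 = 29, q_1 = 14*1 + 0 = 14.
q_1 = 14 > 8, so the last convergent with denominator <= 8 is p_0/q_0 = 2/1.
The closest fraction with denominator <= 8 is either p_0/q_0 or the intermediate fraction (k*p_0 + p_{-1})/(k*q_0 + q_{-1}) with the largest k >= 1 whose denominator stays <= 8; these approach x as k grows, and every other convergent or intermediate fraction in range is farther away.
Largest k: floor((8 - q_{-1})/q_0) = floor((8 - 0)/1) = 8 (using the seeds p_{-1} = 1, q_{-1} = 0).
That gives (8*2 + 1)/(8*1 + 0) = 17/8.
Compare the errors: |x - 2/1| = |29*1 - 2*14|/(14*1) = 1/14, and |x - 17/8| = |29*8 - 17*14|/(14*8) = 6/112.
Cross-multiplying, 6*14 = 84 < 112 = 1*112, so 6/112 is smaller: the intermediate fraction 17/8 is closer to x than 2/1.

17/8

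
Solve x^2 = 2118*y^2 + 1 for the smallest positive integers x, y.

First expand sqrt(2118) as a continued fraction. With x_i = (sqrt(2118) + m_i)/d_i and (m_0, d_0) = (0, 1): a_0 = floor(sqrt(2118)) = 46, since 46^2 = 2116 <= 2118 < 2209 = 47^2.
Iterate m_{i+1} = d_i*a_i - m_i, d_{i+1} = (2118 - m_{i+1}^2)/d_i, a_{i+1} = floor((a_0 + m_{i+1})/d_{i+1}):
  m_1 = 1*46 - 0 = 46, d_1 = (2118 - 46^2)/1 = 2/1 = 2, a_1 = floor((46 + 46)/2) = 46.
  m_2 = 2*46 - 46 = 46, d_2 = (2118 - 46^2)/2 = 2/2 = 1, a_2 = floor((46 + 46)/1) = 92.
  m_3 = 1*92 - 46 = 46, d_3 = (2118 - 46^2)/1 = 2/1 = 2: (m_3, d_3) = (m_1, d_1) = (46, 2), so from here the quotients repeat a_1, a_2; the period length is 2.
So sqrt(2118) = [46; (46, 92)] with period length k = 2.
k is even, so the fundamental solution of x^2 - 2118y^2 = 1 is (p_{k-1}, q_{k-1}) = (p_1, q_1); compute convergents through index 1.
Convergents (p_i = a_i*p_{i-1} + p_{i-2}, q_i = a_i*q_{i-1} + q_{i-2} with p_{-2}=0, p_{-1}=1, q_{-2}=1, q_{-1}=0):
  i=0: a_0=46, p_0 = 46*1 + 0 = 46, q_0 = 46*0 + 1 = 1.
  i=1: a_1=46, p_1 = 46*46 + 1 = 2117, q_1 = 46*1 + 0 = 46.
Check: 2117^2 - 2118*46^2 = 4481689 - 4481688 = 1, so (x, y) = (2117, 46) solves the equation, and by the theorem it is the least positive solution.

(x, y) = (2117, 46)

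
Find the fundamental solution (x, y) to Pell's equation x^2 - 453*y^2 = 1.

First expand sqrt(453) as a continued fraction. With x_i = (sqrt(453) + m_i)/d_i and (m_0, d_0) = (0, 1): a_0 = floor(sqrt(453)) = 21, since 21^2 = 441 <= 453 < 484 = 22^2.
Iterate m_{i+1} = d_i*a_i - m_i, d_{i+1} = (453 - m_{i+1}^2)/d_i, a_{i+1} = floor((a_0 + m_{i+1})/d_{i+1}):
  m_1 = 1*21 - 0 = 21, d_1 = (453 - 21^2)/1 = 12/1 = 12, a_1 = floor((21 + 21)/12) = 3.
  m_2 = 12*3 - 21 = 15, d_2 = (453 - 15^2)/12 = 228/12 = 19, a_2 = floor((21 + 15)/19) = 1.
  m_3 = 19*1 - 15 = 4, d_3 = (453 - 4^2)/19 = 437/19 = 23, a_3 = floor((21 + 4)/23) = 1.
  m_4 = 23*1 - 4 = 19, d_4 = (453 - 19^2)/23 = 92/23 = 4, a_4 = floor((21 + 19)/4) = 10.
  m_5 = 4*10 - 19 = 21, d_5 = (453 - 21^2)/4 = 12/4 = 3, a_5 = floor((21 + 21)/3) = 14.
  m_6 = 3*14 - 21 = 21, d_6 = (453 - 21^2)/3 = 12/3 = 4, a_6 = floor((21 + 21)/4) = 10.
  m_7 = 4*10 - 21 = 19, d_7 = (453 - 19^2)/4 = 92/4 = 23, a_7 = floor((21 + 19)/23) = 1.
  m_8 = 23*1 - 19 = 4, d_8 = (453 - 4^2)/23 = 437/23 = 19, a_8 = floor((21 + 4)/19) = 1.
  m_9 = 19*1 - 4 = 15, d_9 = (453 - 15^2)/19 = 228/19 = 12, a_9 = floor((21 + 15)/12) = 3.
  m_10 = 12*3 - 15 = 21, d_10 = (453 - 21^2)/12 = 12/12 = 1, a_10 = floor((21 + 21)/1) = 42.
  m_11 = 1*42 - 21 = 21, d_11 = (453 - 21^2)/1 = 12/1 = 12: (m_11, d_11) = (m_1, d_1) = (21, 12), so from here the quotients repeat a_1, ..., a_10; the period length is 10.
So sqrt(453) = [21; (3, 1, 1, 10, 14, 10, 1, 1, 3, 42)] with period length k = 10.
k is even, so the fundamental solution of x^2 - 453y^2 = 1 is (p_{k-1}, q_{k-1}) = (p_9, q_9); compute convergents through index 9.
Convergents (p_i = a_i*p_{i-1} + p_{i-2}, q_i = a_i*q_{i-1} + q_{i-2} with p_{-2}=0, p_{-1}=1, q_{-2}=1, q_{-1}=0):
  i=0: a_0=21, p_0 = 21*1 + 0 = 21, q_0 = 21*0 + 1 = 1.
  i=1: a_1=3, p_1 = 3*21 + 1 = 64, q_1 = 3*1 + 0 = 3.
  i=2: a_2=1, p_2 = 1*64 + 21 = 85, q_2 = 1*3 + 1 = 4.
  i=3: a_3=1, p_3 = 1*85 + 64 = 149, q_3 = 1*4 + 3 = 7.
  i=4: a_4=10, p_4 = 10*149 + 85 = 1575, q_4 = 10*7 + 4 = 74.
  i=5: a_5=14, p_5 = 14*1575 + 149 = 22199, q_5 = 14*74 + 7 = 1043.
  i=6: a_6=10, p_6 = 10*22199 + 1575 = 223565, q_6 = 10*1043 + 74 = 10504.
  i=7: a_7=1, p_7 = 1*223565 + 22199 = 245764, q_7 = 1*10504 + 1043 = 11547.
  i=8: a_8=1, p_8 = 1*245764 + 223565 = 469329, q_8 = 1*11547 + 10504 = 22051.
  i=9: a_9=3, p_9 = 3*469329 + 245764 = 1653751, q_9 = 3*22051 + 11547 = 77700.
Check: 1653751^2 - 453*77700^2 = 2734892370001 - 2734892370000 = 1, so (x, y) = (1653751, 77700) solves the equation, and by the theorem it is the least positive solution.

(x, y) = (1653751, 77700)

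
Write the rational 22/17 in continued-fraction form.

Run the Euclidean algorithm on 22 and 17; the successive quotients are the partial quotients a_0, a_1, ... (each step inverts the fractional part left over by the previous one):
  22 = 1*17 + 5, so a_0 = 1.
  17 = 3*5 + 2, so a_1 = 3.
  5 = 2*2 + 1, so a_2 = 2.
  2 = 2*1 + 0, so a_3 = 2.
The remainder reaches 0 after 4 divisions, so the expansion has 4 partial quotients, read off in order.

[1; 3, 2, 2]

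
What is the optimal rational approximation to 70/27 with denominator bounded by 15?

Expand x = 70/27 as a continued fraction with the Euclidean algorithm:
  70 = 2*27 + 16, so a_0 = 2.
  27 = 1*16 + 11, so a_1 = 1.
  16 = 1*11 + 5, so a_2 = 1.
  11 = 2*5 + 1, so a_3 = 2.
  5 = 5*1 + 0, so a_4 = 5.
so x = [2; 1, 1, 2, 5].
Convergents (p_i = a_i*p_{i-1} + p_{i-2}, q_i = a_i*q_{i-1} + q_{i-2} with p_{-2}=0, p_{-1}=1, q_{-2}=1, q_{-1}=0), until the denominator exceeds 15:
  i=0: a_0=2, p_0 = 2*1 + 0 = 2, q_0 = 2*0 + 1 = 1.
  i=1: a_1=1, p_1 = 1*2 + 1 = 3, q_1 = 1*1 + 0 = 1.
  i=2: a_2=1, p_2 = 1*3 + 2 = 5, q_2 = 1*1 + 1 = 2.
  i=3: a_3=2, p_3 = 2*5 + 3 = 13, q_3 = 2*2 + 1 = 5.
  i=4: a_4=5, p_4 = 5*13 + 5 = 70, q_4 = 5*5 + 2 = 27.
q_4 = 27 > 15, so the last convergent with denominator <= 15 is p_3/q_3 = 13/5.
The closest fraction with denominator <= 15 is either p_3/q_3 or the intermediate fraction (k*p_3 + p_2)/(k*q_3 + q_2) with the largest k >= 1 whose denominator stays <= 15; these approach x as k grows, and every other convergent or intermediate fraction in range is farther away.
Largest k: floor((15 - q_2)/q_3) = floor((15 - 2)/5) = 2.
That gives (2*13 + 5)/(2*5 + 2) = 31/12.
Compare the errors: |x - 13/5| = |70*5 - 13*27|/(27*5) = 1/135, and |x - 31/12| = |70*12 - 31*27|/(27*12) = 3/324.
Cross-multiplying, 1*324 = 324 < 405 = 3*135, so 1/135 is smaller: the convergent 13/5 is closer to x than 31/12.

13/5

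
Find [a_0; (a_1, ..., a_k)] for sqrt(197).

[14; (28)]

Write x_i = (sqrt(197) + m_i)/d_i with (m_0, d_0) = (0, 1). a_0 = floor(sqrt(197)) = 14, since 14^2 = 196 <= 197 < 225 = 15^2.
Iterate m_{i+1} = d_i*a_i - m_i, d_{i+1} = (197 - m_{i+1}^2)/d_i, a_{i+1} = floor((a_0 + m_{i+1})/d_{i+1}):
  m_1 = 1*14 - 0 = 14, d_1 = (197 - 14^2)/1 = 1/1 = 1, a_1 = floor((14 + 14)/1) = 28.
  m_2 = 1*28 - 14 = 14, d_2 = (197 - 14^2)/1 = 1/1 = 1: (m_2, d_2) = (m_1, d_1) = (14, 1), so from here the quotient a_1 repeats; the period length is 1.
Hence the expansion of sqrt(197) is a_0 = 14 followed by the repeating block 28 (period 1).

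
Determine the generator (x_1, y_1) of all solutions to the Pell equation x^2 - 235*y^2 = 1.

(x, y) = (46, 3)

First expand sqrt(235) as a continued fraction. With x_i = (sqrt(235) + m_i)/d_i and (m_0, d_0) = (0, 1): a_0 = floor(sqrt(235)) = 15, since 15^2 = 225 <= 235 < 256 = 16^2.
Iterate m_{i+1} = d_i*a_i - m_i, d_{i+1} = (235 - m_{i+1}^2)/d_i, a_{i+1} = floor((a_0 + m_{i+1})/d_{i+1}):
  m_1 = 1*15 - 0 = 15, d_1 = (235 - 15^2)/1 = 10/1 = 10, a_1 = floor((15 + 15)/10) = 3.
  m_2 = 10*3 - 15 = 15, d_2 = (235 - 15^2)/10 = 10/10 = 1, a_2 = floor((15 + 15)/1) = 30.
  m_3 = 1*30 - 15 = 15, d_3 = (235 - 15^2)/1 = 10/1 = 10: (m_3, d_3) = (m_1, d_1) = (15, 10), so from here the quotients repeat a_1, a_2; the period length is 2.
So sqrt(235) = [15; (3, 30)] with period length k = 2.
k is even, so the fundamental solution of x^2 - 235y^2 = 1 is (p_{k-1}, q_{k-1}) = (p_1, q_1); compute convergents through index 1.
Convergents (p_i = a_i*p_{i-1} + p_{i-2}, q_i = a_i*q_{i-1} + q_{i-2} with p_{-2}=0, p_{-1}=1, q_{-2}=1, q_{-1}=0):
  i=0: a_0=15, p_0 = 15*1 + 0 = 15, q_0 = 15*0 + 1 = 1.
  i=1: a_1=3, p_1 = 3*15 + 1 = 46, q_1 = 3*1 + 0 = 3.
Check: 46^2 - 235*3^2 = 2116 - 2115 = 1, so (x, y) = (46, 3) solves the equation, and by the theorem it is the least positive solution.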